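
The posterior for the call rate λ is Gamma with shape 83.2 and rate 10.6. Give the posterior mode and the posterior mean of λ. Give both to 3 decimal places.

Mode = (α−1)/β = 82.2/10.6 = 7.755.
Mean = α/β = 83.2/10.6 = 7.849.
Mean > mode: the posterior has a right tail.

λ_MAP = 7.755, E[λ|data] = 7.849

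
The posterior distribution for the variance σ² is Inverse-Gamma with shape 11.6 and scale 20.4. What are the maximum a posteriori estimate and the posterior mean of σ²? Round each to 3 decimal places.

MAP = 1.619; posterior mean = 1.925

Mode = β/(α+1) = 20.4/12.6 = 1.619.
Mean = β/(α−1) = 20.4/10.6 = 1.925.
The posterior is right-skewed, so the mean exceeds the mode.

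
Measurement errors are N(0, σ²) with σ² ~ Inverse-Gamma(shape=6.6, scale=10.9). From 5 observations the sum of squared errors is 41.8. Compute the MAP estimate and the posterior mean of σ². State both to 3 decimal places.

MAP = 3.149, posterior mean = 3.926

Posterior: Inverse-Gamma(shape = 6.6+5/2 = 9.1, scale = 10.9+41.8/2 = 31.8).
Mode = β/(α+1) = 31.8/10.1 = 3.149.
Mean = β/(α−1) = 31.8/8.1 = 3.926.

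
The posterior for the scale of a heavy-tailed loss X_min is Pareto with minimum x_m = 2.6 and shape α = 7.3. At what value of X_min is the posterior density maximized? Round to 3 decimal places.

The Pareto density is strictly decreasing on [x_m, ∞), so the mode is x_m = 2.600.
Mean = α·x_m/(α−1) = 7.3·2.6/6.3 = 3.013.
This is the posterior mode — the MAP estimate.

2.600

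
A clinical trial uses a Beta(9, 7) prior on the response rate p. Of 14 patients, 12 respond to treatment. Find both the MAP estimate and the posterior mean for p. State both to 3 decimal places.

MAP = 0.714, posterior mean = 0.700

Posterior: Beta(9+12, 7+2) = Beta(21, 9).
Mode = (21−1)/(21+9−2) = 20/28 = 0.714.
Mean = 21/(21+9) = 21/30 = 0.700.
The posterior is left-skewed, so the mode exceeds the mean.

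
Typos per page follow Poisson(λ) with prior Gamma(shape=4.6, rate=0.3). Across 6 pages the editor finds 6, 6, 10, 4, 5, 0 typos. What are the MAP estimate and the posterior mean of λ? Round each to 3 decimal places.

Σ counts = 31. Posterior: Gamma(shape = 4.6+31 = 35.6, rate = 0.3+6 = 6.3).
Mode = (α−1)/β = 34.6/6.3 = 5.492.
Mean = α/β = 35.6/6.3 = 5.651.

MAP: 5.492. Posterior mean: 5.651.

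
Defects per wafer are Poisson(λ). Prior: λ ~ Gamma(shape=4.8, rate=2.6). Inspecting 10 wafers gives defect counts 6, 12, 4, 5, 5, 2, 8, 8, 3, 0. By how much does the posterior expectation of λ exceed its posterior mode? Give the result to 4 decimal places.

Σ counts = 53. Posterior: Gamma(shape = 4.8+53 = 57.8, rate = 2.6+10 = 12.6).
Mode = (α−1)/β = 56.8/12.6 = 4.5079.
Mean = α/β = 57.8/12.6 = 4.5873.
Difference = 4.5873 − 4.5079 = 0.0794.
The posterior is right-skewed, so the mean exceeds the mode.

0.0794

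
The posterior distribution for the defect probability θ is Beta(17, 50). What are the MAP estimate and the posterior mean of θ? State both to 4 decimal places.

MAP = 0.2462, posterior mean = 0.2537

Mode = (17−1)/(17+50−2) = 16/65 = 0.2462.
Mean = 17/(17+50) = 17/67 = 0.2537.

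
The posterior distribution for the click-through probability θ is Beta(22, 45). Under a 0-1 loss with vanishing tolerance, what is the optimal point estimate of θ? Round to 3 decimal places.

0.323

Mode = (22−1)/(22+45−2) = 21/65 = 0.323.
Mean = 22/(22+45) = 22/67 = 0.328.
This is the posterior mode — the MAP estimate.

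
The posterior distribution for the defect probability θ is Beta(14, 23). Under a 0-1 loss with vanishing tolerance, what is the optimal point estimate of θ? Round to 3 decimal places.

0.371

Mode = (14−1)/(14+23−2) = 13/35 = 0.371.
Mean = 14/(14+23) = 14/37 = 0.378.
This is the posterior mode — the MAP estimate.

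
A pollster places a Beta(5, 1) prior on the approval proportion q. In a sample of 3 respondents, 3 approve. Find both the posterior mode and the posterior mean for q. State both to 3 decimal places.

MAP = 1.000; posterior mean = 0.889

Posterior: Beta(5+3, 1+0) = Beta(8, 1).
Since β = 1 ≤ 1 and α > 1, the Beta density is monotone increasing on [0,1]; the mode is at 1.
Mean = 8/(8+1) = 0.889.
Left-skewed posterior ⇒ mean < mode.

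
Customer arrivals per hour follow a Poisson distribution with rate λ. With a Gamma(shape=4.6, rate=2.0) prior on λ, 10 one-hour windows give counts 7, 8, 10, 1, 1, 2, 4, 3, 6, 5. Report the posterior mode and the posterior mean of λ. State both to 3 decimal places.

Σ counts = 47. Posterior: Gamma(shape = 4.6+47 = 51.6, rate = 2.0+10 = 12.0).
Mode = (α−1)/β = 50.6/12.0 = 4.217.
Mean = α/β = 51.6/12.0 = 4.300.

MAP = 4.217, posterior mean = 4.300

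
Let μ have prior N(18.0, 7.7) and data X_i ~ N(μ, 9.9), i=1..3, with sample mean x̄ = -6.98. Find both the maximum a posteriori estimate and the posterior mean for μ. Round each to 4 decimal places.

Posterior for μ is Normal. Precision-weighted mean: (1/7.7·18.0 + 3/9.9·-6.98) / (1/7.7 + 3/9.9) = 0.5140.
A Normal posterior is symmetric, so mode = mean.

maximum a posteriori estimate = 0.5140, posterior mean = 0.5140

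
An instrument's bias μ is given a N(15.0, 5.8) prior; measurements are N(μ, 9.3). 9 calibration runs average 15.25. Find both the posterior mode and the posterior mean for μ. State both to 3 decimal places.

Posterior for μ is Normal. Precision-weighted mean: (1/5.8·15.0 + 9/9.3·15.25) / (1/5.8 + 9/9.3) = 15.212.
A Normal posterior is symmetric, so mode = mean.

μ_MAP = 15.212, E[μ|data] = 15.212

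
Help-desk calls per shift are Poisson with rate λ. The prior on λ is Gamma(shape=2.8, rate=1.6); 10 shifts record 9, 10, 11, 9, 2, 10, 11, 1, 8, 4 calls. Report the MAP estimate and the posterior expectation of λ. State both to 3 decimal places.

Σ counts = 75. Posterior: Gamma(shape = 2.8+75 = 77.8, rate = 1.6+10 = 11.6).
Mode = (α−1)/β = 76.8/11.6 = 6.621.
Mean = α/β = 77.8/11.6 = 6.707.
The posterior is right-skewed, so the mean exceeds the mode.

λ_MAP = 6.621, E[λ|data] = 6.707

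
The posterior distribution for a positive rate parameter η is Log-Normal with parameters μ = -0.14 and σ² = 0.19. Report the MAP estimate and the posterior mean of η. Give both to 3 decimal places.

Mode = exp(μ − σ²) = exp(-0.33) = 0.719.
Mean = exp(μ + σ²/2) = exp(-0.045) = 0.956.
Mean > mode: the posterior has a right tail.

η_MAP = 0.719, E[η|data] = 0.956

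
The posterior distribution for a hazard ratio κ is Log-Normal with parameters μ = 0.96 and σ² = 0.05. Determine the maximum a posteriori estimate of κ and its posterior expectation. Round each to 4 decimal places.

Mode = exp(μ − σ²) = exp(0.91) = 2.4843.
Mean = exp(μ + σ²/2) = exp(0.985) = 2.6778.

κ_MAP = 2.4843, E[κ|data] = 2.6778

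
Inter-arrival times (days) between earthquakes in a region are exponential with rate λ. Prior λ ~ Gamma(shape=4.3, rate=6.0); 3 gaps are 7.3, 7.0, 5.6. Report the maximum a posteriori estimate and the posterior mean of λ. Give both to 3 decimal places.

MAP = 0.243; posterior mean = 0.282

Σ times = 19.9. Posterior: Gamma(shape = 4.3+3 = 7.3, rate = 6.0+19.9 = 25.9).
Mode = (α−1)/β = 6.3/25.9 = 0.243.
Mean = α/β = 7.3/25.9 = 0.282.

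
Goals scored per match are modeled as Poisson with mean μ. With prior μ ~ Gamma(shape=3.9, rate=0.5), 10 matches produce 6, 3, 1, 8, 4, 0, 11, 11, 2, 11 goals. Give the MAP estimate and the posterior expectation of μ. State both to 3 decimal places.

Σ counts = 57. Posterior: Gamma(shape = 3.9+57 = 60.9, rate = 0.5+10 = 10.5).
Mode = (α−1)/β = 59.9/10.5 = 5.705.
Mean = α/β = 60.9/10.5 = 5.800.
The posterior is right-skewed, so the mean exceeds the mode.

MAP = 5.705; posterior mean = 5.800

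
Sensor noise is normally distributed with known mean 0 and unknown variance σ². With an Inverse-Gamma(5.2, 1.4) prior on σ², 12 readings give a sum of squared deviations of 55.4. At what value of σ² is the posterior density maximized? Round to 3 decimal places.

2.385

Posterior: Inverse-Gamma(shape = 5.2+12/2 = 11.2, scale = 1.4+55.4/2 = 29.1).
Mode = β/(α+1) = 29.1/12.2 = 2.385.
Mean = β/(α−1) = 29.1/10.2 = 2.853.
This is the posterior mode — the MAP estimate.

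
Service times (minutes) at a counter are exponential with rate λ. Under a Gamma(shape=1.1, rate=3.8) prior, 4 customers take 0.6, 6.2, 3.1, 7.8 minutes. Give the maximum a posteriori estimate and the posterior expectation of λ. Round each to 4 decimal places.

Σ times = 17.7. Posterior: Gamma(shape = 1.1+4 = 5.1, rate = 3.8+17.7 = 21.5).
Mode = (α−1)/β = 4.1/21.5 = 0.1907.
Mean = α/β = 5.1/21.5 = 0.2372.

MAP: 0.1907. Posterior mean: 0.2372.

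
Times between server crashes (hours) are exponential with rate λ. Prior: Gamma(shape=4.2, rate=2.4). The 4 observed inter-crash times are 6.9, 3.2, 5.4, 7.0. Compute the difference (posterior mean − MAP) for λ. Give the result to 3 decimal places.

0.040

Σ times = 22.5. Posterior: Gamma(shape = 4.2+4 = 8.2, rate = 2.4+22.5 = 24.9).
Mode = (α−1)/β = 7.2/24.9 = 0.289.
Mean = α/β = 8.2/24.9 = 0.329.
Difference = 0.329 − 0.289 = 0.040.
The mean is pulled above the mode by the posterior's right skew.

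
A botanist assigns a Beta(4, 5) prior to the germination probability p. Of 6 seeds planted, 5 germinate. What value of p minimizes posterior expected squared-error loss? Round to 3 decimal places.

0.600

Posterior: Beta(4+5, 5+1) = Beta(9, 6).
Mode = (9−1)/(9+6−2) = 8/13 = 0.615.
Mean = 9/(9+6) = 9/15 = 0.600.
Squared-error loss ⇒ the optimal estimator is the posterior mean.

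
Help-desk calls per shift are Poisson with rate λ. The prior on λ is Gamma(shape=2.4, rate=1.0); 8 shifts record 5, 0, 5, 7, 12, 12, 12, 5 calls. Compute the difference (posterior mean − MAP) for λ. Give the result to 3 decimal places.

0.111

Σ counts = 58. Posterior: Gamma(shape = 2.4+58 = 60.4, rate = 1.0+8 = 9.0).
Mode = (α−1)/β = 59.4/9.0 = 6.600.
Mean = α/β = 60.4/9.0 = 6.711.
Difference = 6.711 − 6.600 = 0.111.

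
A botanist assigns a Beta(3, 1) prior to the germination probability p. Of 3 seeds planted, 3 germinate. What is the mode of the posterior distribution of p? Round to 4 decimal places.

1.0000

Posterior: Beta(3+3, 1+0) = Beta(6, 1).
Since β = 1 ≤ 1 and α > 1, the Beta density is monotone increasing on [0,1]; the mode is at 1.
Mean = 6/(6+1) = 0.8571.
This is the posterior mode — the MAP estimate.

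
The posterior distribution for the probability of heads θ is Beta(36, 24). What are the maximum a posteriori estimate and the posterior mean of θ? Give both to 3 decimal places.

Mode = (36−1)/(36+24−2) = 35/58 = 0.603.
Mean = 36/(36+24) = 36/60 = 0.600.

MAP: 0.603. Posterior mean: 0.600.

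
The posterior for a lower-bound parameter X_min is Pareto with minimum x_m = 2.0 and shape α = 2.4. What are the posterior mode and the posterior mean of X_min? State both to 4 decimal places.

The Pareto density is strictly decreasing on [x_m, ∞), so the mode is x_m = 2.0000.
Mean = α·x_m/(α−1) = 2.4·2.0/1.4 = 3.4286.
Right-skewed posterior ⇒ mode < mean.

posterior mode = 2.0000, posterior mean = 3.4286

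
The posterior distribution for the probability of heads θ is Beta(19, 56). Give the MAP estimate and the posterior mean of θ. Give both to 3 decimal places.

MAP = 0.247, posterior mean = 0.253

Mode = (19−1)/(19+56−2) = 18/73 = 0.247.
Mean = 19/(19+56) = 19/75 = 0.253.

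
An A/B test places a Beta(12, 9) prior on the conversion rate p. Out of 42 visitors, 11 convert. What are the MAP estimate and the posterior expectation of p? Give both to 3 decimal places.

Posterior: Beta(12+11, 9+31) = Beta(23, 40).
Mode = (23−1)/(23+40−2) = 22/61 = 0.361.
Mean = 23/(23+40) = 23/63 = 0.365.

p_MAP = 0.361, E[p|data] = 0.365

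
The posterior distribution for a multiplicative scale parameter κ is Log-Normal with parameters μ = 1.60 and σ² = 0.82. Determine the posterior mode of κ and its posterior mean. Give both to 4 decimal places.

Mode = exp(μ − σ²) = exp(0.78) = 2.1815.
Mean = exp(μ + σ²/2) = exp(2.010) = 7.4633.
The posterior is right-skewed, so the mean exceeds the mode.

κ_MAP = 2.1815, E[κ|data] = 7.4633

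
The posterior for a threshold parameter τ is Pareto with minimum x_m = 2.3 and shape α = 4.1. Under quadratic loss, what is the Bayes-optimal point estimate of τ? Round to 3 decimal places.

The Pareto density is strictly decreasing on [x_m, ∞), so the mode is x_m = 2.300.
Mean = α·x_m/(α−1) = 4.1·2.3/3.1 = 3.042.
Quadratic loss ⇒ the optimal estimator is the posterior mean.

3.042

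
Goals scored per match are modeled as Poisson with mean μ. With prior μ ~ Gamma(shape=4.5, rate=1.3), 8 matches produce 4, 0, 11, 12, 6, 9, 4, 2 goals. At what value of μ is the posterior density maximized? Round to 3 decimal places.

Σ counts = 48. Posterior: Gamma(shape = 4.5+48 = 52.5, rate = 1.3+8 = 9.3).
Mode = (α−1)/β = 51.5/9.3 = 5.538.
Mean = α/β = 52.5/9.3 = 5.645.
This is the posterior mode — the MAP estimate.

5.538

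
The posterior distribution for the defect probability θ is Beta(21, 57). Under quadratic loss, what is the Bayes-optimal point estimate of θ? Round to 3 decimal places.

0.269

Mode = (21−1)/(21+57−2) = 20/76 = 0.263.
Mean = 21/(21+57) = 21/78 = 0.269.
Quadratic loss ⇒ the optimal estimator is the posterior mean.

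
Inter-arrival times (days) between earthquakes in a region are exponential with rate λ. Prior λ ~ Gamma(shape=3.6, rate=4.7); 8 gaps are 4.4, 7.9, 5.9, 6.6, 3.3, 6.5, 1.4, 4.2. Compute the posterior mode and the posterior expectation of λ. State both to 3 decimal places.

Σ times = 40.2. Posterior: Gamma(shape = 3.6+8 = 11.6, rate = 4.7+40.2 = 44.9).
Mode = (α−1)/β = 10.6/44.9 = 0.236.
Mean = α/β = 11.6/44.9 = 0.258.
Mean > mode: the posterior has a right tail.

MAP: 0.236. Posterior mean: 0.258.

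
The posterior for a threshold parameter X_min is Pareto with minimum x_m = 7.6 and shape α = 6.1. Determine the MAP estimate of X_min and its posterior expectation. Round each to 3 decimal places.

The Pareto density is strictly decreasing on [x_m, ∞), so the mode is x_m = 7.600.
Mean = α·x_m/(α−1) = 6.1·7.6/5.1 = 9.090.

MAP = 7.600; posterior mean = 9.090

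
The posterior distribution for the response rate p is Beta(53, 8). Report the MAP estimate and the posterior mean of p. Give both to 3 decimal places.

MAP = 0.881, posterior mean = 0.869

Mode = (53−1)/(53+8−2) = 52/59 = 0.881.
Mean = 53/(53+8) = 53/61 = 0.869.
The posterior is left-skewed, so the mode exceeds the mean.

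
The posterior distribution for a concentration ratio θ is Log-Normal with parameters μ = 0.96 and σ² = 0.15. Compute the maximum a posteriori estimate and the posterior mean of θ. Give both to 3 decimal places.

maximum a posteriori estimate = 2.248, posterior mean = 2.815

Mode = exp(μ − σ²) = exp(0.81) = 2.248.
Mean = exp(μ + σ²/2) = exp(1.035) = 2.815.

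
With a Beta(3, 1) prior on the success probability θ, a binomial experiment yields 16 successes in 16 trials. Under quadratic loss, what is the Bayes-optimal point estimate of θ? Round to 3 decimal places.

Posterior: Beta(3+16, 1+0) = Beta(19, 1).
Since β = 1 ≤ 1 and α > 1, the Beta density is monotone increasing on [0,1]; the mode is at 1.
Mean = 19/(19+1) = 0.950.
Quadratic loss ⇒ the optimal estimator is the posterior mean.

0.950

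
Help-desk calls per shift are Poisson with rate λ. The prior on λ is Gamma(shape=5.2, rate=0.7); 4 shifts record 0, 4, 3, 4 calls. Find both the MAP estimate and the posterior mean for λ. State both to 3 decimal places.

Σ counts = 11. Posterior: Gamma(shape = 5.2+11 = 16.2, rate = 0.7+4 = 4.7).
Mode = (α−1)/β = 15.2/4.7 = 3.234.
Mean = α/β = 16.2/4.7 = 3.447.
The posterior is right-skewed, so the mean exceeds the mode.

MAP = 3.234, posterior mean = 3.447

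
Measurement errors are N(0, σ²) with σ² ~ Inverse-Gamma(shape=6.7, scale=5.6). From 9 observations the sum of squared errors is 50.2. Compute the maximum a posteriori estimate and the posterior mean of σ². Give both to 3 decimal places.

σ²_MAP = 2.516, E[σ²|data] = 3.010

Posterior: Inverse-Gamma(shape = 6.7+9/2 = 11.2, scale = 5.6+50.2/2 = 30.7).
Mode = β/(α+1) = 30.7/12.2 = 2.516.
Mean = β/(α−1) = 30.7/10.2 = 3.010.
The mean is pulled above the mode by the posterior's right skew.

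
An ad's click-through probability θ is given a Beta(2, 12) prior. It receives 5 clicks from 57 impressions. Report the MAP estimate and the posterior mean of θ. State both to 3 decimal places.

MAP: 0.087. Posterior mean: 0.099.

Posterior: Beta(2+5, 12+52) = Beta(7, 64).
Mode = (7−1)/(7+64−2) = 6/69 = 0.087.
Mean = 7/(7+64) = 7/71 = 0.099.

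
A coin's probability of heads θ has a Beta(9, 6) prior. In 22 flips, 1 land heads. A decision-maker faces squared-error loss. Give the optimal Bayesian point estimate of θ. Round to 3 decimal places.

0.270

Posterior: Beta(9+1, 6+21) = Beta(10, 27).
Mode = (10−1)/(10+27−2) = 9/35 = 0.257.
Mean = 10/(10+27) = 10/37 = 0.270.
Squared-error loss ⇒ the optimal estimator is the posterior mean.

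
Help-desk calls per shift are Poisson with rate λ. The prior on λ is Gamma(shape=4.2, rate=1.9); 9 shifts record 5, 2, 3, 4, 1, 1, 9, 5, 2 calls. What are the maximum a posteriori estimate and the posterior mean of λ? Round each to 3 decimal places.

MAP: 3.229. Posterior mean: 3.321.

Σ counts = 32. Posterior: Gamma(shape = 4.2+32 = 36.2, rate = 1.9+9 = 10.9).
Mode = (α−1)/β = 35.2/10.9 = 3.229.
Mean = α/β = 36.2/10.9 = 3.321.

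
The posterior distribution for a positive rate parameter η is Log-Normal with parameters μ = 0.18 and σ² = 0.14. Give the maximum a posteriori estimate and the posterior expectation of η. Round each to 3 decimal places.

Mode = exp(μ − σ²) = exp(0.04) = 1.041.
Mean = exp(μ + σ²/2) = exp(0.250) = 1.284.
The posterior is right-skewed, so the mean exceeds the mode.

maximum a posteriori estimate = 1.041, posterior expectation = 1.284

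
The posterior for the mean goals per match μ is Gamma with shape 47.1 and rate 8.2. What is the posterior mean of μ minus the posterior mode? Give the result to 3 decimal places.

Mode = (α−1)/β = 46.1/8.2 = 5.622.
Mean = α/β = 47.1/8.2 = 5.744.
Difference = 5.744 − 5.622 = 0.122.

0.122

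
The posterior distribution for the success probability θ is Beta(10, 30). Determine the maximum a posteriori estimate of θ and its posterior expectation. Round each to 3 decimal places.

Mode = (10−1)/(10+30−2) = 9/38 = 0.237.
Mean = 10/(10+30) = 10/40 = 0.250.

θ_MAP = 0.237, E[θ|data] = 0.250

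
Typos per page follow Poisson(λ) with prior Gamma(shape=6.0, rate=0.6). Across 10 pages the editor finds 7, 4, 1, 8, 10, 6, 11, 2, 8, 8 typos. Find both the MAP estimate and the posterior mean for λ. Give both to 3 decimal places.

Σ counts = 65. Posterior: Gamma(shape = 6.0+65 = 71.0, rate = 0.6+10 = 10.6).
Mode = (α−1)/β = 70.0/10.6 = 6.604.
Mean = α/β = 71.0/10.6 = 6.698.

MAP estimate = 6.604, posterior mean = 6.698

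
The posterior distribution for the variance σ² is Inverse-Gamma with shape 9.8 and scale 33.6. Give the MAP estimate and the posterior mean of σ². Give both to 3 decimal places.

MAP = 3.111; posterior mean = 3.818

Mode = β/(α+1) = 33.6/10.8 = 3.111.
Mean = β/(α−1) = 33.6/8.8 = 3.818.
The posterior is right-skewed, so the mean exceeds the mode.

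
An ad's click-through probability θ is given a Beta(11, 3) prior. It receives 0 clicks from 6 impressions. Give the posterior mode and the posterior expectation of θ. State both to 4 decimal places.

Posterior: Beta(11+0, 3+6) = Beta(11, 9).
Mode = (11−1)/(11+9−2) = 10/18 = 0.5556.
Mean = 11/(11+9) = 11/20 = 0.5500.

θ_MAP = 0.5556, E[θ|data] = 0.5500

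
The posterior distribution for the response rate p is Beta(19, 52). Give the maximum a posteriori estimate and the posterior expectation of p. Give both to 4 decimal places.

Mode = (19−1)/(19+52−2) = 18/69 = 0.2609.
Mean = 19/(19+52) = 19/71 = 0.2676.
The mean is pulled above the mode by the posterior's right skew.

MAP: 0.2609. Posterior mean: 0.2676.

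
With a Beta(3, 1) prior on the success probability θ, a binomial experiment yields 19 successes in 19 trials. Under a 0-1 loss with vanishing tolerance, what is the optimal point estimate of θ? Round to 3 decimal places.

1.000

Posterior: Beta(3+19, 1+0) = Beta(22, 1).
Since β = 1 ≤ 1 and α > 1, the Beta density is monotone increasing on [0,1]; the mode is at 1.
Mean = 22/(22+1) = 0.957.
This is the posterior mode — the MAP estimate.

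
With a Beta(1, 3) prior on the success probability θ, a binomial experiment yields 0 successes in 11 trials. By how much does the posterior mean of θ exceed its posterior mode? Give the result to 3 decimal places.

0.067

Posterior: Beta(1+0, 3+11) = Beta(1, 14).
Since α = 1 ≤ 1 and β > 1, the Beta density is monotone decreasing on [0,1]; the mode is at 0.
Mean = 1/(1+14) = 0.067.
Difference = 0.067 − 0.000 = 0.067.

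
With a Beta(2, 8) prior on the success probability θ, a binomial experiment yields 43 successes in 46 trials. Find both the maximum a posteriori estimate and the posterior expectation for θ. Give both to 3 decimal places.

MAP = 0.815, posterior mean = 0.804

Posterior: Beta(2+43, 8+3) = Beta(45, 11).
Mode = (45−1)/(45+11−2) = 44/54 = 0.815.
Mean = 45/(45+11) = 45/56 = 0.804.
Left-skewed posterior ⇒ mean < mode.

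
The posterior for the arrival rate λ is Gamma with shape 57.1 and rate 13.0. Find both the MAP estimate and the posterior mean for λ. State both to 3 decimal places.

MAP estimate = 4.315, posterior mean = 4.392

Mode = (α−1)/β = 56.1/13.0 = 4.315.
Mean = α/β = 57.1/13.0 = 4.392.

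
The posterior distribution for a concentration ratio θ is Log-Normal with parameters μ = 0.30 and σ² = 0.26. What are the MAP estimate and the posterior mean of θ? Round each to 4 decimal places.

MAP estimate = 1.0408, posterior mean = 1.5373

Mode = exp(μ − σ²) = exp(0.04) = 1.0408.
Mean = exp(μ + σ²/2) = exp(0.430) = 1.5373.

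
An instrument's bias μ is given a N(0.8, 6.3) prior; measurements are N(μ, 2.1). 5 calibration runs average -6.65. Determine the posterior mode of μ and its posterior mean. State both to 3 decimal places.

Posterior for μ is Normal. Precision-weighted mean: (1/6.3·0.8 + 5/2.1·-6.65) / (1/6.3 + 5/2.1) = -6.184.
A Normal posterior is symmetric, so mode = mean.

MAP = -6.184; posterior mean = -6.184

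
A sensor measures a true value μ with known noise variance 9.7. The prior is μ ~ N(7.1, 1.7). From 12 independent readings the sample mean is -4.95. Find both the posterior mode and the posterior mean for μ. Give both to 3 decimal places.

Posterior for μ is Normal. Precision-weighted mean: (1/1.7·7.1 + 12/9.7·-4.95) / (1/1.7 + 12/9.7) = -1.067.
A Normal posterior is symmetric, so mode = mean.

μ_MAP = -1.067, E[μ|data] = -1.067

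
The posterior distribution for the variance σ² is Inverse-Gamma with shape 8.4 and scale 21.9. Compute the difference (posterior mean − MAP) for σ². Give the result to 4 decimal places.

Mode = β/(α+1) = 21.9/9.4 = 2.3298.
Mean = β/(α−1) = 21.9/7.4 = 2.9595.
Difference = 2.9595 − 2.3298 = 0.6297.

0.6297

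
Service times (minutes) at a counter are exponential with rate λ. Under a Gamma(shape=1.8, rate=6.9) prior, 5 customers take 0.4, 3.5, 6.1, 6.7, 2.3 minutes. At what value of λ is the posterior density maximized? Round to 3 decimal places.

0.224

Σ times = 19.0. Posterior: Gamma(shape = 1.8+5 = 6.8, rate = 6.9+19.0 = 25.9).
Mode = (α−1)/β = 5.8/25.9 = 0.224.
Mean = α/β = 6.8/25.9 = 0.263.
This is the posterior mode — the MAP estimate.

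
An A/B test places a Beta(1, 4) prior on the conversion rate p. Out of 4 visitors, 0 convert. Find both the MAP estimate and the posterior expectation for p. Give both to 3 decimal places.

MAP = 0.000; posterior mean = 0.111

Posterior: Beta(1+0, 4+4) = Beta(1, 8).
Since α = 1 ≤ 1 and β > 1, the Beta density is monotone decreasing on [0,1]; the mode is at 0.
Mean = 1/(1+8) = 0.111.
Right-skewed posterior ⇒ mode < mean.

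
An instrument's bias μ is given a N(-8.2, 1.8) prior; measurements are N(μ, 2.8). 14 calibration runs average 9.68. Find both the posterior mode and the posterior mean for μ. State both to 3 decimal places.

Posterior for μ is Normal. Precision-weighted mean: (1/1.8·-8.2 + 14/2.8·9.68) / (1/1.8 + 14/2.8) = 7.892.
A Normal posterior is symmetric, so mode = mean.

posterior mode = 7.892, posterior mean = 7.892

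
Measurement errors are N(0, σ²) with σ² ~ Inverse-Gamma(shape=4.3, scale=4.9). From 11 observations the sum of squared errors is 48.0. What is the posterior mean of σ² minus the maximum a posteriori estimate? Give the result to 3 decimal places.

Posterior: Inverse-Gamma(shape = 4.3+11/2 = 9.8, scale = 4.9+48.0/2 = 28.9).
Mode = β/(α+1) = 28.9/10.8 = 2.676.
Mean = β/(α−1) = 28.9/8.8 = 3.284.
Difference = 3.284 − 2.676 = 0.608.

0.608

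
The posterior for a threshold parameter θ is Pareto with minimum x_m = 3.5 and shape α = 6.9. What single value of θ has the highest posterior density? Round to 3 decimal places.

3.500

The Pareto density is strictly decreasing on [x_m, ∞), so the mode is x_m = 3.500.
Mean = α·x_m/(α−1) = 6.9·3.5/5.9 = 4.093.
This is the posterior mode — the MAP estimate.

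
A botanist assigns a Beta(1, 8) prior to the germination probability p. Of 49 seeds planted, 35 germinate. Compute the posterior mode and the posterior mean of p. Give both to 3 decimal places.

posterior mode = 0.625, posterior mean = 0.621

Posterior: Beta(1+35, 8+14) = Beta(36, 22).
Mode = (36−1)/(36+22−2) = 35/56 = 0.625.
Mean = 36/(36+22) = 36/58 = 0.621.
The mean is pulled below the mode by the posterior's left skew.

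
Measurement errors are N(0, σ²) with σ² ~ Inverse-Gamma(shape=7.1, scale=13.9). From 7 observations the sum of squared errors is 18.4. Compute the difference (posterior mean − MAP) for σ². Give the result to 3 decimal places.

0.415

Posterior: Inverse-Gamma(shape = 7.1+7/2 = 10.6, scale = 13.9+18.4/2 = 23.1).
Mode = β/(α+1) = 23.1/11.6 = 1.991.
Mean = β/(α−1) = 23.1/9.6 = 2.406.
Difference = 2.406 − 1.991 = 0.415.
Right-skewed posterior ⇒ mode < mean.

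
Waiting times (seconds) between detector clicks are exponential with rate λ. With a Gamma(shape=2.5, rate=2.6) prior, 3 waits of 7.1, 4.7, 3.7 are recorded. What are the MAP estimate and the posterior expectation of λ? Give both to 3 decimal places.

Σ times = 15.5. Posterior: Gamma(shape = 2.5+3 = 5.5, rate = 2.6+15.5 = 18.1).
Mode = (α−1)/β = 4.5/18.1 = 0.249.
Mean = α/β = 5.5/18.1 = 0.304.

MAP = 0.249; posterior mean = 0.304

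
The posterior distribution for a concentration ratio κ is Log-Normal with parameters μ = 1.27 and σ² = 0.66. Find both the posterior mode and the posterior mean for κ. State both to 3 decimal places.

Mode = exp(μ − σ²) = exp(0.61) = 1.840.
Mean = exp(μ + σ²/2) = exp(1.600) = 4.953.
The posterior is right-skewed, so the mean exceeds the mode.

MAP: 1.840. Posterior mean: 4.953.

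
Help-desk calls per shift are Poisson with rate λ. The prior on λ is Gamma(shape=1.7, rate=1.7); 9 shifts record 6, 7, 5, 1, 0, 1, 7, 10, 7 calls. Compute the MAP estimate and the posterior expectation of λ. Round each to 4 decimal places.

Σ counts = 44. Posterior: Gamma(shape = 1.7+44 = 45.7, rate = 1.7+9 = 10.7).
Mode = (α−1)/β = 44.7/10.7 = 4.1776.
Mean = α/β = 45.7/10.7 = 4.2710.
Right-skewed posterior ⇒ mode < mean.

MAP: 4.1776. Posterior mean: 4.2710.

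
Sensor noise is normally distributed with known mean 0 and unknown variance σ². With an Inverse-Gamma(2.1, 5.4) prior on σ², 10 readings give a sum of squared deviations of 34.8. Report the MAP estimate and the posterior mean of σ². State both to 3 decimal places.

MAP estimate = 2.815, posterior mean = 3.738

Posterior: Inverse-Gamma(shape = 2.1+10/2 = 7.1, scale = 5.4+34.8/2 = 22.8).
Mode = β/(α+1) = 22.8/8.1 = 2.815.
Mean = β/(α−1) = 22.8/6.1 = 3.738.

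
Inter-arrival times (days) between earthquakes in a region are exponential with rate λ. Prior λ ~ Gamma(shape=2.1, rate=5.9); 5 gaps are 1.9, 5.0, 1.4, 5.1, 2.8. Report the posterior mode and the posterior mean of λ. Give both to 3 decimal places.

Σ times = 16.2. Posterior: Gamma(shape = 2.1+5 = 7.1, rate = 5.9+16.2 = 22.1).
Mode = (α−1)/β = 6.1/22.1 = 0.276.
Mean = α/β = 7.1/22.1 = 0.321.

MAP: 0.276. Posterior mean: 0.321.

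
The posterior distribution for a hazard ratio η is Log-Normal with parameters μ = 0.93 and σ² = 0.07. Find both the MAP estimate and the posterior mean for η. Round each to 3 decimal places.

MAP = 2.363, posterior mean = 2.625

Mode = exp(μ − σ²) = exp(0.86) = 2.363.
Mean = exp(μ + σ²/2) = exp(0.965) = 2.625.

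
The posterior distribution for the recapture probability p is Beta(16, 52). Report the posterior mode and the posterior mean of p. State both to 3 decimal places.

Mode = (16−1)/(16+52−2) = 15/66 = 0.227.
Mean = 16/(16+52) = 16/68 = 0.235.
The mean is pulled above the mode by the posterior's right skew.

MAP: 0.227. Posterior mean: 0.235.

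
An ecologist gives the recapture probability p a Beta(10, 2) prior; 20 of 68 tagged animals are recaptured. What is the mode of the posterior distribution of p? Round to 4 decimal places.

Posterior: Beta(10+20, 2+48) = Beta(30, 50).
Mode = (30−1)/(30+50−2) = 29/78 = 0.3718.
Mean = 30/(30+50) = 30/80 = 0.3750.
This is the posterior mode — the MAP estimate.

0.3718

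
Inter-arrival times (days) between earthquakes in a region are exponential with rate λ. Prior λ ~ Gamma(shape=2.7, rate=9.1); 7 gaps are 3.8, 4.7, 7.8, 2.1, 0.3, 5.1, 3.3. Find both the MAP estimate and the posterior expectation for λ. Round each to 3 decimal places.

Σ times = 27.1. Posterior: Gamma(shape = 2.7+7 = 9.7, rate = 9.1+27.1 = 36.2).
Mode = (α−1)/β = 8.7/36.2 = 0.240.
Mean = α/β = 9.7/36.2 = 0.268.

MAP: 0.240. Posterior mean: 0.268.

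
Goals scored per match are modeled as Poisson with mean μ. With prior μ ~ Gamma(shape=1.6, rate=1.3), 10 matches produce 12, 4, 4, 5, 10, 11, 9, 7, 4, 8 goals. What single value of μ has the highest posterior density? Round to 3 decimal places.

6.602

Σ counts = 74. Posterior: Gamma(shape = 1.6+74 = 75.6, rate = 1.3+10 = 11.3).
Mode = (α−1)/β = 74.6/11.3 = 6.602.
Mean = α/β = 75.6/11.3 = 6.690.
This is the posterior mode — the MAP estimate.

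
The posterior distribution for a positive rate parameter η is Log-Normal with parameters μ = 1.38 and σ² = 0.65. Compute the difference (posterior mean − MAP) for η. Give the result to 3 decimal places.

3.426

Mode = exp(μ − σ²) = exp(0.73) = 2.075.
Mean = exp(μ + σ²/2) = exp(1.705) = 5.501.
Difference = 5.501 − 2.075 = 3.426.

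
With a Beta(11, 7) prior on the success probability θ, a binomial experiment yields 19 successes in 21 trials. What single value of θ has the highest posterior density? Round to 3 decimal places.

0.784

Posterior: Beta(11+19, 7+2) = Beta(30, 9).
Mode = (30−1)/(30+9−2) = 29/37 = 0.784.
Mean = 30/(30+9) = 30/39 = 0.769.
This is the posterior mode — the MAP estimate.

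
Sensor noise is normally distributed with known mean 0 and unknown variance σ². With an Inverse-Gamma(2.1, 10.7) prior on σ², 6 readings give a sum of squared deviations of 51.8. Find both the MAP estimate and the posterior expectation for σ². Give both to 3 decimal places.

MAP = 6.000, posterior mean = 8.927

Posterior: Inverse-Gamma(shape = 2.1+6/2 = 5.1, scale = 10.7+51.8/2 = 36.6).
Mode = β/(α+1) = 36.6/6.1 = 6.000.
Mean = β/(α−1) = 36.6/4.1 = 8.927.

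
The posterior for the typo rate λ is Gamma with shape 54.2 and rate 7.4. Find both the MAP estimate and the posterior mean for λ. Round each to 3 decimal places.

Mode = (α−1)/β = 53.2/7.4 = 7.189.
Mean = α/β = 54.2/7.4 = 7.324.
The posterior is right-skewed, so the mean exceeds the mode.

MAP = 7.189, posterior mean = 7.324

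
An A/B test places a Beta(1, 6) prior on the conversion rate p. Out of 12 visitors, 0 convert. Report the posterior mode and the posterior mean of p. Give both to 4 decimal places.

Posterior: Beta(1+0, 6+12) = Beta(1, 18).
Since α = 1 ≤ 1 and β > 1, the Beta density is monotone decreasing on [0,1]; the mode is at 0.
Mean = 1/(1+18) = 0.0526.

p_MAP = 0.0000, E[p|data] = 0.0526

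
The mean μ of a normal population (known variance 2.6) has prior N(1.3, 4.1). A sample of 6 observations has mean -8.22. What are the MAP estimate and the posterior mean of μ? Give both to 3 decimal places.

Posterior for μ is Normal. Precision-weighted mean: (1/4.1·1.3 + 6/2.6·-8.22) / (1/4.1 + 6/2.6) = -7.310.
A Normal posterior is symmetric, so mode = mean.

MAP = -7.310; posterior mean = -7.310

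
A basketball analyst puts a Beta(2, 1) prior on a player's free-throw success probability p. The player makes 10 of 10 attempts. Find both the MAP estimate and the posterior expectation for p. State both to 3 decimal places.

Posterior: Beta(2+10, 1+0) = Beta(12, 1).
Since β = 1 ≤ 1 and α > 1, the Beta density is monotone increasing on [0,1]; the mode is at 1.
Mean = 12/(12+1) = 0.923.

MAP = 1.000; posterior mean = 0.923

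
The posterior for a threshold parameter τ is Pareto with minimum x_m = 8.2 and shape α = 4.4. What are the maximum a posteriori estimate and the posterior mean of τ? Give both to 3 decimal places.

The Pareto density is strictly decreasing on [x_m, ∞), so the mode is x_m = 8.200.
Mean = α·x_m/(α−1) = 4.4·8.2/3.4 = 10.612.

MAP = 8.200, posterior mean = 10.612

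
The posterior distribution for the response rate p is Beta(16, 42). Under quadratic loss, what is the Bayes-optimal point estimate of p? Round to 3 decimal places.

0.276

Mode = (16−1)/(16+42−2) = 15/56 = 0.268.
Mean = 16/(16+42) = 16/58 = 0.276.
Quadratic loss ⇒ the optimal estimator is the posterior mean.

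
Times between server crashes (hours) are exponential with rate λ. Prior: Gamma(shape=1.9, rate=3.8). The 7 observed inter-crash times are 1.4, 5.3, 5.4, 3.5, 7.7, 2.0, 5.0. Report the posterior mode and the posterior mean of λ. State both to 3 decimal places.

MAP: 0.232. Posterior mean: 0.261.

Σ times = 30.3. Posterior: Gamma(shape = 1.9+7 = 8.9, rate = 3.8+30.3 = 34.1).
Mode = (α−1)/β = 7.9/34.1 = 0.232.
Mean = α/β = 8.9/34.1 = 0.261.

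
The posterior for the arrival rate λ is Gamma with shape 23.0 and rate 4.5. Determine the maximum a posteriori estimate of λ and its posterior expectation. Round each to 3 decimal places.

Mode = (α−1)/β = 22.0/4.5 = 4.889.
Mean = α/β = 23.0/4.5 = 5.111.

MAP = 4.889, posterior mean = 5.111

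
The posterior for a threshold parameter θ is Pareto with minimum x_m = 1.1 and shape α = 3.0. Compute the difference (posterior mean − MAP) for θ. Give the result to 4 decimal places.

0.5500

The Pareto density is strictly decreasing on [x_m, ∞), so the mode is x_m = 1.1000.
Mean = α·x_m/(α−1) = 3.0·1.1/2.0 = 1.6500.
Difference = 1.6500 − 1.1000 = 0.5500.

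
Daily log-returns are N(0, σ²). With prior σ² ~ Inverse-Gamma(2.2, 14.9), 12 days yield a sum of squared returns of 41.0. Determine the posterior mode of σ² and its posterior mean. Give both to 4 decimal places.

Posterior: Inverse-Gamma(shape = 2.2+12/2 = 8.2, scale = 14.9+41.0/2 = 35.4).
Mode = β/(α+1) = 35.4/9.2 = 3.8478.
Mean = β/(α−1) = 35.4/7.2 = 4.9167.
Right-skewed posterior ⇒ mode < mean.

MAP = 3.8478, posterior mean = 4.9167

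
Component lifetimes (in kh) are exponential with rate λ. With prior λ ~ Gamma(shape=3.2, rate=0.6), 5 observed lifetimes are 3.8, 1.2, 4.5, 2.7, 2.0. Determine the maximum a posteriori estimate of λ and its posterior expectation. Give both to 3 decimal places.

MAP: 0.486. Posterior mean: 0.554.

Σ times = 14.2. Posterior: Gamma(shape = 3.2+5 = 8.2, rate = 0.6+14.2 = 14.8).
Mode = (α−1)/β = 7.2/14.8 = 0.486.
Mean = α/β = 8.2/14.8 = 0.554.
The mean is pulled above the mode by the posterior's right skew.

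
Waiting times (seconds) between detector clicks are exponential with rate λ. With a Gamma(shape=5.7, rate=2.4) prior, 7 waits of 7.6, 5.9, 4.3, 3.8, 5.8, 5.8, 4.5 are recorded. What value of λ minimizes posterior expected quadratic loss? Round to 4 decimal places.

0.3167

Σ times = 37.7. Posterior: Gamma(shape = 5.7+7 = 12.7, rate = 2.4+37.7 = 40.1).
Mode = (α−1)/β = 11.7/40.1 = 0.2918.
Mean = α/β = 12.7/40.1 = 0.3167.
Quadratic loss ⇒ the optimal estimator is the posterior mean.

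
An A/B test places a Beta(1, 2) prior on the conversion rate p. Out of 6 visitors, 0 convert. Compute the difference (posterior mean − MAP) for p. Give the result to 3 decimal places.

Posterior: Beta(1+0, 2+6) = Beta(1, 8).
Since α = 1 ≤ 1 and β > 1, the Beta density is monotone decreasing on [0,1]; the mode is at 0.
Mean = 1/(1+8) = 0.111.
Difference = 0.111 − 0.000 = 0.111.

0.111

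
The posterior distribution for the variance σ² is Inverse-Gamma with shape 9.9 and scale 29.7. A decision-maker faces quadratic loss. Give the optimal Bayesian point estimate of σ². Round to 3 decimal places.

Mode = β/(α+1) = 29.7/10.9 = 2.725.
Mean = β/(α−1) = 29.7/8.9 = 3.337.
Quadratic loss ⇒ the optimal estimator is the posterior mean.

3.337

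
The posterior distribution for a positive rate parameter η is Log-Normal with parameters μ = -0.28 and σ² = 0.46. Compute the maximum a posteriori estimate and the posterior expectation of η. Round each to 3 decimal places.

Mode = exp(μ − σ²) = exp(-0.74) = 0.477.
Mean = exp(μ + σ²/2) = exp(-0.050) = 0.951.

MAP = 0.477, posterior mean = 0.951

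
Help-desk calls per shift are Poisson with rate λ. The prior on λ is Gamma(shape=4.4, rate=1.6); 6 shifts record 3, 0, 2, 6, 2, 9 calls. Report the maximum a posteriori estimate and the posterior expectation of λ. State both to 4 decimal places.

MAP: 3.3421. Posterior mean: 3.4737.

Σ counts = 22. Posterior: Gamma(shape = 4.4+22 = 26.4, rate = 1.6+6 = 7.6).
Mode = (α−1)/β = 25.4/7.6 = 3.3421.
Mean = α/β = 26.4/7.6 = 3.4737.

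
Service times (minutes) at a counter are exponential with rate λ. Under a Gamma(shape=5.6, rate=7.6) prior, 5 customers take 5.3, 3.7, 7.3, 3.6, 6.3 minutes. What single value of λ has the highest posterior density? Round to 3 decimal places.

0.284

Σ times = 26.2. Posterior: Gamma(shape = 5.6+5 = 10.6, rate = 7.6+26.2 = 33.8).
Mode = (α−1)/β = 9.6/33.8 = 0.284.
Mean = α/β = 10.6/33.8 = 0.314.
This is the posterior mode — the MAP estimate.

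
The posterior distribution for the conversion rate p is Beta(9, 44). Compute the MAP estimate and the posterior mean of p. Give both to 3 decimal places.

Mode = (9−1)/(9+44−2) = 8/51 = 0.157.
Mean = 9/(9+44) = 9/53 = 0.170.
The posterior is right-skewed, so the mean exceeds the mode.

MAP estimate = 0.157, posterior mean = 0.170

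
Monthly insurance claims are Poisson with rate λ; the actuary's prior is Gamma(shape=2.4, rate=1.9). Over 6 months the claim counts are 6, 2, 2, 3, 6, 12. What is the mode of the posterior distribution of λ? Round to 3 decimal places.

4.101

Σ counts = 31. Posterior: Gamma(shape = 2.4+31 = 33.4, rate = 1.9+6 = 7.9).
Mode = (α−1)/β = 32.4/7.9 = 4.101.
Mean = α/β = 33.4/7.9 = 4.228.
This is the posterior mode — the MAP estimate.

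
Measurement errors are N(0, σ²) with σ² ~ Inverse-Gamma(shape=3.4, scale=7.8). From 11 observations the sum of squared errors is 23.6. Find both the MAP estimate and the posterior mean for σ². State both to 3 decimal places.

Posterior: Inverse-Gamma(shape = 3.4+11/2 = 8.9, scale = 7.8+23.6/2 = 19.6).
Mode = β/(α+1) = 19.6/9.9 = 1.980.
Mean = β/(α−1) = 19.6/7.9 = 2.481.
The posterior is right-skewed, so the mean exceeds the mode.

MAP: 1.980. Posterior mean: 2.481.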